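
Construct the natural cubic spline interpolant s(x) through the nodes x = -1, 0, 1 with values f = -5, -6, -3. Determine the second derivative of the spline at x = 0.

6

Put σ_i = s'' at the i-th knot. Here h = (1, 1) and Δ = (-1, 3), so the interior equations h_(i-1)·σ_(i-1) + 2(h_(i-1)+h_i)·σ_i + h_i·σ_(i+1) = 6(Δ_i − Δ_(i-1)) read
  1·σ_0 + 4·σ_1 + 1·σ_2 = 6(Δ_1 - Δ_0) = 24
Natural end conditions: σ_0 = σ_2 = 0.
Forward elimination and back-substitution give σ_0 = 0, σ_1 = 6, σ_2 = 0.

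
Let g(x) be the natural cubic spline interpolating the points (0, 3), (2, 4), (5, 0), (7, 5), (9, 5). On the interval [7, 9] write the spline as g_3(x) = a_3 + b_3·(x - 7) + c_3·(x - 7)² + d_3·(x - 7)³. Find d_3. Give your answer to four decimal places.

Put m_i = g'' at the i-th knot. Here h = (2, 3, 2, 2) and Δ = (1/2, -4/3, 5/2, 0), so the interior equations h_(i-1)·m_(i-1) + 2(h_(i-1)+h_i)·m_i + h_i·m_(i+1) = 6(Δ_i − Δ_(i-1)) read
  2·m_0 + 10·m_1 + 3·m_2 = 6(Δ_1 - Δ_0) = -11
  3·m_1 + 10·m_2 + 2·m_3 = 6(Δ_2 - Δ_1) = 23
  2·m_2 + 8·m_3 + 2·m_4 = 6(Δ_3 - Δ_2) = -15
Natural end conditions: m_0 = m_4 = 0.
Solving: m_0 = 0, m_1 = -739/344, m_2 = 601/172, m_3 = -1891/688, m_4 = 0.
On [7, 9], with g_3(x) = a_3 + b_3·(x - 7) + c_3·(x - 7)² + d_3·(x - 7)³: c_3 = m_3/2 = -1891/1376, d_3 = (m_4 - m_3)/(6h_3) = 1891/8256, b_3 = Δ_3 - h_3(2m_3 + m_4)/6 = 1891/1032.

0.2290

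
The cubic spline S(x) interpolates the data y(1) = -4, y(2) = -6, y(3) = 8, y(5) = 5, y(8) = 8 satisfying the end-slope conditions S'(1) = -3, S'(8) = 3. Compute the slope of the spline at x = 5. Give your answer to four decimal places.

-4.8894

With m_i denoting the second derivative at x_i, h_i = 1, 1, 2, 3, and Δ_i = (y_(i+1) − y_i)/h_i = -2, 14, -3/2, 1:
  1·m_0 + 4·m_1 + 1·m_2 = 6(Δ_1 - Δ_0) = 96
  1·m_1 + 6·m_2 + 2·m_3 = 6(Δ_2 - Δ_1) = -93
  2·m_2 + 10·m_3 + 3·m_4 = 6(Δ_3 - Δ_2) = 15
Clamped end conditions give two more equations: 2h_0·m_0 + h_0·m_1 = 6(Δ_0 - S'(1)) = 6 and h_3·m_3 + 2h_3·m_4 = 6(S'(8) - Δ_3) = 12.
Solving: m_0 = -2829/208, m_1 = 3453/104, m_2 = -4827/208, m_3 = 339/52, m_4 = -131/104.
On [5, 8], S'(x) = b_3 + 2c_3·(x - 5) + 3d_3·(x - 5)² with b_3 = Δ_3 - h_3(2m_3 + m_4)/6 = -1017/208, c_3 = m_3/2 = 339/104, d_3 = (m_4 - m_3)/(6h_3) = -809/1872. So S'(5) = -1017/208.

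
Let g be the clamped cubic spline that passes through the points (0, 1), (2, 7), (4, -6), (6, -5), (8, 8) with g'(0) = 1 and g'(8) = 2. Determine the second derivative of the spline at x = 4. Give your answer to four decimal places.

6.6875

Let M_i = g''(x_i). Step sizes h_i = 2, 2, 2, 2; slopes of the chords Δ_i = (y_(i+1) - y_i)/h_i = 3, -13/2, 1/2, 13/2.
  2·M_0 + 8·M_1 + 2·M_2 = 6(Δ_1 - Δ_0) = -57
  2·M_1 + 8·M_2 + 2·M_3 = 6(Δ_2 - Δ_1) = 42
  2·M_2 + 8·M_3 + 2·M_4 = 6(Δ_3 - Δ_2) = 36
Clamped end conditions give two more equations: 2h_0·M_0 + h_0·M_1 = 6(Δ_0 - g'(0)) = 12 and h_3·M_3 + 2h_3·M_4 = 6(g'(8) - Δ_3) = -27.
Hence M_0 = 947/112, M_1 = -611/56, M_2 = 107/16, M_3 = 289/56, M_4 = -1045/112.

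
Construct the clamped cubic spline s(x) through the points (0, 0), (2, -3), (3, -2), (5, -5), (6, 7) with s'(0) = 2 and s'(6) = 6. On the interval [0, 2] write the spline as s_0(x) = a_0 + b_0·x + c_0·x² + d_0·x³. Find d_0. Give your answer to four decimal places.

1.3515

Let σ_i = s''(x_i). Step sizes h_i = 2, 1, 2, 1; slopes of the chords Δ_i = (y_(i+1) - y_i)/h_i = -3/2, 1, -3/2, 12.
  2·σ_0 + 6·σ_1 + 1·σ_2 = 6(Δ_1 - Δ_0) = 15
  1·σ_1 + 6·σ_2 + 2·σ_3 = 6(Δ_2 - Δ_1) = -15
  2·σ_2 + 6·σ_3 + 1·σ_4 = 6(Δ_3 - Δ_2) = 81
Clamped end conditions give two more equations: 2h_0·σ_0 + h_0·σ_1 = 6(Δ_0 - s'(0)) = -21 and h_3·σ_3 + 2h_3·σ_4 = 6(s'(6) - Δ_3) = -36.
Hence σ_0 = -3313/372, σ_1 = 680/93, σ_2 = -2057/186, σ_3 = 2048/93, σ_4 = -2698/93.
On [0, 2], with s_0(x) = a_0 + b_0·x + c_0·x² + d_0·x³: c_0 = σ_0/2 = -3313/744, d_0 = (σ_1 - σ_0)/(6h_0) = 2011/1488, b_0 = Δ_0 - h_0(2σ_0 + σ_1)/6 = 2.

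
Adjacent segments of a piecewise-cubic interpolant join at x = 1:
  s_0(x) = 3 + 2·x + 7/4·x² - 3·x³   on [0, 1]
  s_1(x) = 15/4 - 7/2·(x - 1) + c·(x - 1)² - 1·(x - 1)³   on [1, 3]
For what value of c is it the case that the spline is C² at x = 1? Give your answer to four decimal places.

s_0''(x) = 7/2 - 18·x, so s_0''(1) = -29/2. On the right, s_1''(1) = 2c, so c = -29/4.

-7.2500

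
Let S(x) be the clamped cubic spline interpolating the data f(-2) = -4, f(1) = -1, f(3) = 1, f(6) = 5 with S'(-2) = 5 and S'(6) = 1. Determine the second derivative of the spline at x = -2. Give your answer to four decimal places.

-4.7033

Let M_i = S''(x_i). Step sizes h_i = 3, 2, 3; slopes of the chords Δ_i = (y_(i+1) - y_i)/h_i = 1, 1, 4/3.
  3·M_0 + 10·M_1 + 2·M_2 = 6(Δ_1 - Δ_0) = 0
  2·M_1 + 10·M_2 + 3·M_3 = 6(Δ_2 - Δ_1) = 2
Clamped end conditions give two more equations: 2h_0·M_0 + h_0·M_1 = 6(Δ_0 - S'(-2)) = -24 and h_2·M_2 + 2h_2·M_3 = 6(S'(6) - Δ_2) = -2.
Hence M_0 = -428/91, M_1 = 128/91, M_2 = 2/91, M_3 = -94/273.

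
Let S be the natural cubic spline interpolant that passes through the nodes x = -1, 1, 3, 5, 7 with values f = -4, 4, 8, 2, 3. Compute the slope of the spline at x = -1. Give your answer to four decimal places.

4.1161

Write σ_i for S''(x_i). With h_i = 2, 2, 2, 2 and divided differences Δ_i = 4, 2, -3, 1/2, the continuity of S' gives the tridiagonal system
  2·σ_0 + 8·σ_1 + 2·σ_2 = 6(Δ_1 - Δ_0) = -12
  2·σ_1 + 8·σ_2 + 2·σ_3 = 6(Δ_2 - Δ_1) = -30
  2·σ_2 + 8·σ_3 + 2·σ_4 = 6(Δ_3 - Δ_2) = 21
Natural end conditions: σ_0 = σ_4 = 0.
Forward elimination and back-substitution give σ_0 = 0, σ_1 = -39/112, σ_2 = -129/28, σ_3 = 423/112, σ_4 = 0.
On [-1, 1], S'(x) = b_0 + 2c_0·(x + 1) + 3d_0·(x + 1)² with b_0 = Δ_0 - h_0(2σ_0 + σ_1)/6 = 461/112, c_0 = σ_0/2 = 0, d_0 = (σ_1 - σ_0)/(6h_0) = -13/448. So S'(-1) = 461/112.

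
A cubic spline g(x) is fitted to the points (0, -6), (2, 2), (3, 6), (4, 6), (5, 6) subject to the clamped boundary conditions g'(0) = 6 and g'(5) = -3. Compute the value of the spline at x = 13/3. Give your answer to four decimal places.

6.2656

Let M_i = g''(x_i). Step sizes h_i = 2, 1, 1, 1; slopes of the chords Δ_i = (y_(i+1) - y_i)/h_i = 4, 4, 0, 0.
  2·M_0 + 6·M_1 + 1·M_2 = 6(Δ_1 - Δ_0) = 0
  1·M_1 + 4·M_2 + 1·M_3 = 6(Δ_2 - Δ_1) = -24
  1·M_2 + 4·M_3 + 1·M_4 = 6(Δ_3 - Δ_2) = 0
Clamped end conditions give two more equations: 2h_0·M_0 + h_0·M_1 = 6(Δ_0 - g'(0)) = -12 and h_3·M_3 + 2h_3·M_4 = 6(g'(5) - Δ_3) = -18.
Solving: M_0 = -180/41, M_1 = 114/41, M_2 = -324/41, M_3 = 198/41, M_4 = -468/41.
On [4, 5], g(x) = 6 + 12/41·(x - 4) + 99/41·(x - 4)² - 111/41·(x - 4)³.
With (x - 4) = 1/3: g(13/3) = 2312/369.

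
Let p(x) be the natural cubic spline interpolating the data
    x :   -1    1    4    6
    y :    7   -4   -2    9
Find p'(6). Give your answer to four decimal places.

6.1557

Put M_i = p'' at the i-th knot. Here h = (2, 3, 2) and Δ = (-11/2, 2/3, 11/2), so the interior equations h_(i-1)·M_(i-1) + 2(h_(i-1)+h_i)·M_i + h_i·M_(i+1) = 6(Δ_i − Δ_(i-1)) read
  2·M_0 + 10·M_1 + 3·M_2 = 6(Δ_1 - Δ_0) = 37
  3·M_1 + 10·M_2 + 2·M_3 = 6(Δ_2 - Δ_1) = 29
Natural end conditions: M_0 = M_3 = 0.
Solving: M_0 = 0, M_1 = 283/91, M_2 = 179/91, M_3 = 0.
On [4, 6], p'(x) = b_2 + 2c_2·(x - 4) + 3d_2·(x - 4)² with b_2 = Δ_2 - h_2(2M_2 + M_3)/6 = 2287/546, c_2 = M_2/2 = 179/182, d_2 = (M_3 - M_2)/(6h_2) = -179/1092. So p'(6) = 3361/546.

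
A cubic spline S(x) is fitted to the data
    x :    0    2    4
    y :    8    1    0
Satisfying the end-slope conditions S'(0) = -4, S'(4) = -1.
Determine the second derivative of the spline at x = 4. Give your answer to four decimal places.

With M_i denoting the second derivative at x_i, h_i = 2, 2, and Δ_i = (y_(i+1) − y_i)/h_i = -7/2, -1/2:
  2·M_0 + 8·M_1 + 2·M_2 = 6(Δ_1 - Δ_0) = 18
Clamped end conditions give two more equations: 2h_0·M_0 + h_0·M_1 = 6(Δ_0 - S'(0)) = 3 and h_1·M_1 + 2h_1·M_2 = 6(S'(4) - Δ_1) = -3.
Solving: M_0 = -3/4, M_1 = 3, M_2 = -9/4.

-2.2500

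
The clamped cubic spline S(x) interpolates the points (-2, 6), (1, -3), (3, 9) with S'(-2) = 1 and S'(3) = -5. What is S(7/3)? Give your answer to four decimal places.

8.0963

Let m_i = S''(x_i). Step sizes h_i = 3, 2; slopes of the chords Δ_i = (y_(i+1) - y_i)/h_i = -3, 6.
  3·m_0 + 10·m_1 + 2·m_2 = 6(Δ_1 - Δ_0) = 54
Clamped end conditions give two more equations: 2h_0·m_0 + h_0·m_1 = 6(Δ_0 - S'(-2)) = -24 and h_1·m_1 + 2h_1·m_2 = 6(S'(3) - Δ_1) = -66.
Forward elimination and back-substitution give m_0 = -53/5, m_1 = 66/5, m_2 = -231/10.
On [1, 3], S(x) = -3 + 49/10·(x - 1) + 33/5·(x - 1)² - 121/40·(x - 1)³.
With (x - 1) = 4/3: S(7/3) = 1093/135.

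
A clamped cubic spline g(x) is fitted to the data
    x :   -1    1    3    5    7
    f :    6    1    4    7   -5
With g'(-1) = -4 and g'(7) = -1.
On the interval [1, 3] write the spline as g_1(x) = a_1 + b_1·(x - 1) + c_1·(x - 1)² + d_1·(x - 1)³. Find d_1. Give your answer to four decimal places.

-0.0513

Let m_i = g''(x_i). Step sizes h_i = 2, 2, 2, 2; slopes of the chords Δ_i = (y_(i+1) - y_i)/h_i = -5/2, 3/2, 3/2, -6.
  2·m_0 + 8·m_1 + 2·m_2 = 6(Δ_1 - Δ_0) = 24
  2·m_1 + 8·m_2 + 2·m_3 = 6(Δ_2 - Δ_1) = 0
  2·m_2 + 8·m_3 + 2·m_4 = 6(Δ_3 - Δ_2) = -45
Clamped end conditions give two more equations: 2h_0·m_0 + h_0·m_1 = 6(Δ_0 - g'(-1)) = 9 and h_3·m_3 + 2h_3·m_4 = 6(g'(7) - Δ_3) = 30.
Forward elimination and back-substitution give m_0 = 123/112, m_1 = 129/56, m_2 = 27/16, m_3 = -507/56, m_4 = 1347/112.
On [1, 3], with g_1(x) = a_1 + b_1·(x - 1) + c_1·(x - 1)² + d_1·(x - 1)³: c_1 = m_1/2 = 129/112, d_1 = (m_2 - m_1)/(6h_1) = -23/448, b_1 = Δ_1 - h_1(2m_1 + m_2)/6 = -67/112.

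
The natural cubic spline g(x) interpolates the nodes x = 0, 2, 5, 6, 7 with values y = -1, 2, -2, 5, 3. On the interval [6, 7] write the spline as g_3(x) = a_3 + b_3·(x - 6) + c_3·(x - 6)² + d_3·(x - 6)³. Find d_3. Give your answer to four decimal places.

Let M_i = g''(x_i). Step sizes h_i = 2, 3, 1, 1; slopes of the chords Δ_i = (y_(i+1) - y_i)/h_i = 3/2, -4/3, 7, -2.
  2·M_0 + 10·M_1 + 3·M_2 = 6(Δ_1 - Δ_0) = -17
  3·M_1 + 8·M_2 + 1·M_3 = 6(Δ_2 - Δ_1) = 50
  1·M_2 + 4·M_3 + 1·M_4 = 6(Δ_3 - Δ_2) = -54
Natural end conditions: M_0 = M_4 = 0.
Solving the tridiagonal system: M_0 = 0, M_1 = -1289/274, M_2 = 1372/137, M_3 = -4385/274, M_4 = 0.
On [6, 7], with g_3(x) = a_3 + b_3·(x - 6) + c_3·(x - 6)² + d_3·(x - 6)³: c_3 = M_3/2 = -4385/548, d_3 = (M_4 - M_3)/(6h_3) = 4385/1644, b_3 = Δ_3 - h_3(2M_3 + M_4)/6 = 2741/822.

2.6673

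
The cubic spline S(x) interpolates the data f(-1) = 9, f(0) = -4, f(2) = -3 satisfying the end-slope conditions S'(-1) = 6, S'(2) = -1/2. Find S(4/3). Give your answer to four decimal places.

-5.2840

Let m_i = S''(x_i). Step sizes h_i = 1, 2; slopes of the chords Δ_i = (y_(i+1) - y_i)/h_i = -13, 1/2.
  1·m_0 + 6·m_1 + 2·m_2 = 6(Δ_1 - Δ_0) = 81
Clamped end conditions give two more equations: 2h_0·m_0 + h_0·m_1 = 6(Δ_0 - S'(-1)) = -114 and h_1·m_1 + 2h_1·m_2 = 6(S'(2) - Δ_1) = -6.
Solving: m_0 = -218/3, m_1 = 94/3, m_2 = -103/6.
On [0, 2], S(x) = -4 - 44/3·x + 47/3·x² - 97/24·x³.
With x = 4/3: S(4/3) = -428/81.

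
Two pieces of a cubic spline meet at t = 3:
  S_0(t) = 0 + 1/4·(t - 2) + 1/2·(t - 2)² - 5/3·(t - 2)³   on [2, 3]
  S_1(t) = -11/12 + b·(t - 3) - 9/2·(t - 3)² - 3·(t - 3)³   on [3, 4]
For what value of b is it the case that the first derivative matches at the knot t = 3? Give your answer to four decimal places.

S_0'(t) = 1/4 + 1·(t - 2) - 5·(t - 2)², so S_0'(3) = -15/4. On the right, S_1'(3) = b, so b = -15/4.

-3.7500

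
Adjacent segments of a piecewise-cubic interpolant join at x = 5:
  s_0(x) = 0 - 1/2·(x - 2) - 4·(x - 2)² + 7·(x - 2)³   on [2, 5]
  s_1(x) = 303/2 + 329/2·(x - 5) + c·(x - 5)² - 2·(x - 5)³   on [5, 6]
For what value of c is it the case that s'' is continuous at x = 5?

59

s_0''(x) = -8 + 42·(x - 2), so s_0''(5) = 118. On the right, s_1''(5) = 2c, so c = 59.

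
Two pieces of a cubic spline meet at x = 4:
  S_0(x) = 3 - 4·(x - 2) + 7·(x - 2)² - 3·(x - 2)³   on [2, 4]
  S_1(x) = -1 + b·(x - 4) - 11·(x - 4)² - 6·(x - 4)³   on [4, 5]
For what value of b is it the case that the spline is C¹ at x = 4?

S_0'(x) = -4 + 14·(x - 2) - 9·(x - 2)², so S_0'(4) = -12. On the right, S_1'(4) = b, so b = -12.

-12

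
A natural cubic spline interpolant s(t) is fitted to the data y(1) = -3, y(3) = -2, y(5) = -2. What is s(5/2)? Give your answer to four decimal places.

Let M_i = s''(x_i). Step sizes h_i = 2, 2; slopes of the chords Δ_i = (y_(i+1) - y_i)/h_i = 1/2, 0.
  2·M_0 + 8·M_1 + 2·M_2 = 6(Δ_1 - Δ_0) = -3
Natural end conditions: M_0 = M_2 = 0.
Forward elimination and back-substitution give M_0 = 0, M_1 = -3/8, M_2 = 0.
On [1, 3], s(t) = -3 + 5/8·(t - 1) + 0·(t - 1)² - 1/32·(t - 1)³.
With (t - 1) = 3/2: s(5/2) = -555/256.

-2.1680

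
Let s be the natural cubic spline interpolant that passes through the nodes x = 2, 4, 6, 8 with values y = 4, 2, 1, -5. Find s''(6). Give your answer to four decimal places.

-2.1000

With M_i denoting the second derivative at x_i, h_i = 2, 2, 2, and Δ_i = (y_(i+1) − y_i)/h_i = -1, -1/2, -3:
  2·M_0 + 8·M_1 + 2·M_2 = 6(Δ_1 - Δ_0) = 3
  2·M_1 + 8·M_2 + 2·M_3 = 6(Δ_2 - Δ_1) = -15
Natural end conditions: M_0 = M_3 = 0.
Solving: M_0 = 0, M_1 = 9/10, M_2 = -21/10, M_3 = 0.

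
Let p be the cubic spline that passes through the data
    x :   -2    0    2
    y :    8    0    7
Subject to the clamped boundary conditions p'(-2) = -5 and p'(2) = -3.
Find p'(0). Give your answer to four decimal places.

1.6250

Write σ_i for p''(x_i). With h_i = 2, 2 and divided differences Δ_i = -4, 7/2, the continuity of p' gives the tridiagonal system
  2·σ_0 + 8·σ_1 + 2·σ_2 = 6(Δ_1 - Δ_0) = 45
Clamped end conditions give two more equations: 2h_0·σ_0 + h_0·σ_1 = 6(Δ_0 - p'(-2)) = 6 and h_1·σ_1 + 2h_1·σ_2 = 6(p'(2) - Δ_1) = -39.
Solving the tridiagonal system: σ_0 = -29/8, σ_1 = 41/4, σ_2 = -119/8.
On [0, 2], p'(x) = b_1 + 2c_1·x + 3d_1·x² with b_1 = Δ_1 - h_1(2σ_1 + σ_2)/6 = 13/8, c_1 = σ_1/2 = 41/8, d_1 = (σ_2 - σ_1)/(6h_1) = -67/32. So p'(0) = 13/8.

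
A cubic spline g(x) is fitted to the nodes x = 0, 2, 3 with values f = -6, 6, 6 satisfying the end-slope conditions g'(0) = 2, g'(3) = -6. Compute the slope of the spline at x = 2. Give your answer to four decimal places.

4.6667

Let M_i = g''(x_i). Step sizes h_i = 2, 1; slopes of the chords Δ_i = (y_(i+1) - y_i)/h_i = 6, 0.
  2·M_0 + 6·M_1 + 1·M_2 = 6(Δ_1 - Δ_0) = -36
Clamped end conditions give two more equations: 2h_0·M_0 + h_0·M_1 = 6(Δ_0 - g'(0)) = 24 and h_1·M_1 + 2h_1·M_2 = 6(g'(3) - Δ_1) = -36.
Hence M_0 = 28/3, M_1 = -20/3, M_2 = -44/3.
On [2, 3], g'(x) = b_1 + 2c_1·(x - 2) + 3d_1·(x - 2)² with b_1 = Δ_1 - h_1(2M_1 + M_2)/6 = 14/3, c_1 = M_1/2 = -10/3, d_1 = (M_2 - M_1)/(6h_1) = -4/3. So g'(2) = 14/3.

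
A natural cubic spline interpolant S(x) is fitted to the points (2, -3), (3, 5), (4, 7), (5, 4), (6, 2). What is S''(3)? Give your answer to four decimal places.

Put m_i = S'' at the i-th knot. Here h = (1, 1, 1, 1) and Δ = (8, 2, -3, -2), so the interior equations h_(i-1)·m_(i-1) + 2(h_(i-1)+h_i)·m_i + h_i·m_(i+1) = 6(Δ_i − Δ_(i-1)) read
  1·m_0 + 4·m_1 + 1·m_2 = 6(Δ_1 - Δ_0) = -36
  1·m_1 + 4·m_2 + 1·m_3 = 6(Δ_2 - Δ_1) = -30
  1·m_2 + 4·m_3 + 1·m_4 = 6(Δ_3 - Δ_2) = 6
Natural end conditions: m_0 = m_4 = 0.
Hence m_0 = 0, m_1 = -207/28, m_2 = -45/7, m_3 = 87/28, m_4 = 0.

-7.3929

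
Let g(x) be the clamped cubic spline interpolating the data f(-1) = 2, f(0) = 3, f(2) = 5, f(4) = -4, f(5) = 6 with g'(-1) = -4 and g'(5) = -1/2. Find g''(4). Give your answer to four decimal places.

25.4697

Let m_i = g''(x_i). Step sizes h_i = 1, 2, 2, 1; slopes of the chords Δ_i = (y_(i+1) - y_i)/h_i = 1, 1, -9/2, 10.
  1·m_0 + 6·m_1 + 2·m_2 = 6(Δ_1 - Δ_0) = 0
  2·m_1 + 8·m_2 + 2·m_3 = 6(Δ_2 - Δ_1) = -33
  2·m_2 + 6·m_3 + 1·m_4 = 6(Δ_3 - Δ_2) = 87
Clamped end conditions give two more equations: 2h_0·m_0 + h_0·m_1 = 6(Δ_0 - g'(-1)) = 30 and h_3·m_3 + 2h_3·m_4 = 6(g'(5) - Δ_3) = -63.
Forward elimination and back-substitution give m_0 = 1901/132, m_1 = 79/66, m_2 = -259/24, m_3 = 1681/66, m_4 = -5839/132.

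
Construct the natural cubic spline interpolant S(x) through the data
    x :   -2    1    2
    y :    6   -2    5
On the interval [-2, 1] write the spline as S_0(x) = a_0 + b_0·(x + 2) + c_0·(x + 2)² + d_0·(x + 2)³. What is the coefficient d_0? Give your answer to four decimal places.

0.4028

Write M_i for S''(x_i). With h_i = 3, 1 and divided differences Δ_i = -8/3, 7, the continuity of S' gives the tridiagonal system
  3·M_0 + 8·M_1 + 1·M_2 = 6(Δ_1 - Δ_0) = 58
Natural end conditions: M_0 = M_2 = 0.
Forward elimination and back-substitution give M_0 = 0, M_1 = 29/4, M_2 = 0.
On [-2, 1], with S_0(x) = a_0 + b_0·(x + 2) + c_0·(x + 2)² + d_0·(x + 2)³: c_0 = M_0/2 = 0, d_0 = (M_1 - M_0)/(6h_0) = 29/72, b_0 = Δ_0 - h_0(2M_0 + M_1)/6 = -151/24.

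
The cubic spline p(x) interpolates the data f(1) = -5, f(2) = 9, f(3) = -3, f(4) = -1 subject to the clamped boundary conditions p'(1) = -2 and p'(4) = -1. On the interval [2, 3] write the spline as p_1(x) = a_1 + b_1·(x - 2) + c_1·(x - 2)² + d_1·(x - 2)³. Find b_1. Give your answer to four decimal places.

With M_i denoting the second derivative at x_i, h_i = 1, 1, 1, and Δ_i = (y_(i+1) − y_i)/h_i = 14, -12, 2:
  1·M_0 + 4·M_1 + 1·M_2 = 6(Δ_1 - Δ_0) = -156
  1·M_1 + 4·M_2 + 1·M_3 = 6(Δ_2 - Δ_1) = 84
Clamped end conditions give two more equations: 2h_0·M_0 + h_0·M_1 = 6(Δ_0 - p'(1)) = 96 and h_2·M_2 + 2h_2·M_3 = 6(p'(4) - Δ_2) = -18.
Solving: M_0 = 1258/15, M_1 = -1076/15, M_2 = 706/15, M_3 = -488/15.
On [2, 3], with p_1(x) = a_1 + b_1·(x - 2) + c_1·(x - 2)² + d_1·(x - 2)³: c_1 = M_1/2 = -538/15, d_1 = (M_2 - M_1)/(6h_1) = 99/5, b_1 = Δ_1 - h_1(2M_1 + M_2)/6 = 61/15.

4.0667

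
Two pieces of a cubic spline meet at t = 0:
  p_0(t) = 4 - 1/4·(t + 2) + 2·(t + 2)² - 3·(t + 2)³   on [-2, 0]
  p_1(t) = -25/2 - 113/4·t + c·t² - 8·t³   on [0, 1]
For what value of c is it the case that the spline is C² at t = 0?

-16

p_0''(t) = 4 - 18·(t + 2), so p_0''(0) = -32. On the right, p_1''(0) = 2c, so c = -16.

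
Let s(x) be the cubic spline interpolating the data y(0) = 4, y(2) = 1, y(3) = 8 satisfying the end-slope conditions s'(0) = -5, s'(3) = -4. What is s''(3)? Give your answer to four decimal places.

Put M_i = s'' at the i-th knot. Here h = (2, 1) and Δ = (-3/2, 7), so the interior equations h_(i-1)·M_(i-1) + 2(h_(i-1)+h_i)·M_i + h_i·M_(i+1) = 6(Δ_i − Δ_(i-1)) read
  2·M_0 + 6·M_1 + 1·M_2 = 6(Δ_1 - Δ_0) = 51
Clamped end conditions give two more equations: 2h_0·M_0 + h_0·M_1 = 6(Δ_0 - s'(0)) = 21 and h_1·M_1 + 2h_1·M_2 = 6(s'(3) - Δ_1) = -66.
Solving: M_0 = -35/12, M_1 = 49/3, M_2 = -247/6.

-41.1667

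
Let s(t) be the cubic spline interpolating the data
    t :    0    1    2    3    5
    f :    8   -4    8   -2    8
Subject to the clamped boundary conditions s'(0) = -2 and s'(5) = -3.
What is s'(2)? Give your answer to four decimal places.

3.6585

With σ_i denoting the second derivative at x_i, h_i = 1, 1, 1, 2, and Δ_i = (y_(i+1) − y_i)/h_i = -12, 12, -10, 5:
  1·σ_0 + 4·σ_1 + 1·σ_2 = 6(Δ_1 - Δ_0) = 144
  1·σ_1 + 4·σ_2 + 1·σ_3 = 6(Δ_2 - Δ_1) = -132
  1·σ_2 + 6·σ_3 + 2·σ_4 = 6(Δ_3 - Δ_2) = 90
Clamped end conditions give two more equations: 2h_0·σ_0 + h_0·σ_1 = 6(Δ_0 - s'(0)) = -60 and h_3·σ_3 + 2h_3·σ_4 = 6(s'(5) - Δ_3) = -48.
Solving: σ_0 = -2590/41, σ_1 = 2720/41, σ_2 = -2386/41, σ_3 = 1412/41, σ_4 = -1198/41.
On [2, 3], s'(t) = b_2 + 2c_2·(t - 2) + 3d_2·(t - 2)² with b_2 = Δ_2 - h_2(2σ_2 + σ_3)/6 = 150/41, c_2 = σ_2/2 = -1193/41, d_2 = (σ_3 - σ_2)/(6h_2) = 633/41. So s'(2) = 150/41.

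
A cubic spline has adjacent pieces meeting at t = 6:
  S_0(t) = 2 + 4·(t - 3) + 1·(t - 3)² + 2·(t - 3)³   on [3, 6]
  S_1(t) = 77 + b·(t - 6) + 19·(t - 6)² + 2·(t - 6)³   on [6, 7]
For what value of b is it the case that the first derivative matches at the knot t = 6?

64

S_0'(t) = 4 + 2·(t - 3) + 6·(t - 3)², so S_0'(6) = 64. On the right, S_1'(6) = b, so b = 64.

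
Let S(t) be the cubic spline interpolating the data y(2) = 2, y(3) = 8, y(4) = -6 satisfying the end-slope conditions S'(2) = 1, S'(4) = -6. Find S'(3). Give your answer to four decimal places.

-4.7500

Let M_i = S''(x_i). Step sizes h_i = 1, 1; slopes of the chords Δ_i = (y_(i+1) - y_i)/h_i = 6, -14.
  1·M_0 + 4·M_1 + 1·M_2 = 6(Δ_1 - Δ_0) = -120
Clamped end conditions give two more equations: 2h_0·M_0 + h_0·M_1 = 6(Δ_0 - S'(2)) = 30 and h_1·M_1 + 2h_1·M_2 = 6(S'(4) - Δ_1) = 48.
Forward elimination and back-substitution give M_0 = 83/2, M_1 = -53, M_2 = 101/2.
On [3, 4], S'(t) = b_1 + 2c_1·(t - 3) + 3d_1·(t - 3)² with b_1 = Δ_1 - h_1(2M_1 + M_2)/6 = -19/4, c_1 = M_1/2 = -53/2, d_1 = (M_2 - M_1)/(6h_1) = 69/4. So S'(3) = -19/4.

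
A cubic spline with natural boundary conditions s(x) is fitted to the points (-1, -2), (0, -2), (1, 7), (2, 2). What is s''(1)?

-26

Put M_i = s'' at the i-th knot. Here h = (1, 1, 1) and Δ = (0, 9, -5), so the interior equations h_(i-1)·M_(i-1) + 2(h_(i-1)+h_i)·M_i + h_i·M_(i+1) = 6(Δ_i − Δ_(i-1)) read
  1·M_0 + 4·M_1 + 1·M_2 = 6(Δ_1 - Δ_0) = 54
  1·M_1 + 4·M_2 + 1·M_3 = 6(Δ_2 - Δ_1) = -84
Natural end conditions: M_0 = M_3 = 0.
Solving: M_0 = 0, M_1 = 20, M_2 = -26, M_3 = 0.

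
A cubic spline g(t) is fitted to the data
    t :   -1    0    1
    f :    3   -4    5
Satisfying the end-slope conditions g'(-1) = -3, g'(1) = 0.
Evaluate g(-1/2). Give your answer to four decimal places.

-1.1563

Write M_i for g''(x_i). With h_i = 1, 1 and divided differences Δ_i = -7, 9, the continuity of g' gives the tridiagonal system
  1·M_0 + 4·M_1 + 1·M_2 = 6(Δ_1 - Δ_0) = 96
Clamped end conditions give two more equations: 2h_0·M_0 + h_0·M_1 = 6(Δ_0 - g'(-1)) = -24 and h_1·M_1 + 2h_1·M_2 = 6(g'(1) - Δ_1) = -54.
Solving the tridiagonal system: M_0 = -69/2, M_1 = 45, M_2 = -99/2.
On [-1, 0], g(t) = 3 - 3·(t + 1) - 69/4·(t + 1)² + 53/4·(t + 1)³.
With (t + 1) = 1/2: g(-1/2) = -37/32.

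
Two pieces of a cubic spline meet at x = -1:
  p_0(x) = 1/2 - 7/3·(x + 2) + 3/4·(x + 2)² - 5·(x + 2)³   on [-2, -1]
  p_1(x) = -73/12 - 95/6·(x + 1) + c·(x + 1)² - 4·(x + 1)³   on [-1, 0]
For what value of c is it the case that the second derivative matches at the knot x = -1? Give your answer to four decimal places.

p_0''(x) = 3/2 - 30·(x + 2), so p_0''(-1) = -57/2. On the right, p_1''(-1) = 2c, so c = -57/4.

-14.2500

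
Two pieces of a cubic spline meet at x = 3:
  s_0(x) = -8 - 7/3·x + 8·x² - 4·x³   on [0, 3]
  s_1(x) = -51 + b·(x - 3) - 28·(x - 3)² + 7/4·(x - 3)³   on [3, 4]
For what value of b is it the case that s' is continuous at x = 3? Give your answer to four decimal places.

-62.3333

s_0'(x) = -7/3 + 16·x - 12·x², so s_0'(3) = -187/3. On the right, s_1'(3) = b, so b = -187/3.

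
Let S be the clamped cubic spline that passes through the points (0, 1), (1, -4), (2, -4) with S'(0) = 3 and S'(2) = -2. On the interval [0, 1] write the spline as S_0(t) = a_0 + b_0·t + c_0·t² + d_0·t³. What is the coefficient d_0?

Let σ_i = S''(x_i). Step sizes h_i = 1, 1; slopes of the chords Δ_i = (y_(i+1) - y_i)/h_i = -5, 0.
  1·σ_0 + 4·σ_1 + 1·σ_2 = 6(Δ_1 - Δ_0) = 30
Clamped end conditions give two more equations: 2h_0·σ_0 + h_0·σ_1 = 6(Δ_0 - S'(0)) = -48 and h_1·σ_1 + 2h_1·σ_2 = 6(S'(2) - Δ_1) = -12.
Forward elimination and back-substitution give σ_0 = -34, σ_1 = 20, σ_2 = -16.
On [0, 1], with S_0(t) = a_0 + b_0·t + c_0·t² + d_0·t³: c_0 = σ_0/2 = -17, d_0 = (σ_1 - σ_0)/(6h_0) = 9, b_0 = Δ_0 - h_0(2σ_0 + σ_1)/6 = 3.

9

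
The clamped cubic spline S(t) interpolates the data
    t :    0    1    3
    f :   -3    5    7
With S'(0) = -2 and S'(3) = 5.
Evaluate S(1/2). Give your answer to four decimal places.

-0.2917

With M_i denoting the second derivative at x_i, h_i = 1, 2, and Δ_i = (y_(i+1) − y_i)/h_i = 8, 1:
  1·M_0 + 6·M_1 + 2·M_2 = 6(Δ_1 - Δ_0) = -42
Clamped end conditions give two more equations: 2h_0·M_0 + h_0·M_1 = 6(Δ_0 - S'(0)) = 60 and h_1·M_1 + 2h_1·M_2 = 6(S'(3) - Δ_1) = 24.
Solving: M_0 = 118/3, M_1 = -56/3, M_2 = 46/3.
On [0, 1], S(t) = -3 - 2·t + 59/3·t² - 29/3·t³.
With t = 1/2: S(1/2) = -7/24.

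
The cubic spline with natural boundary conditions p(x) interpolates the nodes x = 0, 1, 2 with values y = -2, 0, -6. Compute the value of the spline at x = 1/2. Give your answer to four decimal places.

Let M_i = p''(x_i). Step sizes h_i = 1, 1; slopes of the chords Δ_i = (y_(i+1) - y_i)/h_i = 2, -6.
  1·M_0 + 4·M_1 + 1·M_2 = 6(Δ_1 - Δ_0) = -48
Natural end conditions: M_0 = M_2 = 0.
Solving the tridiagonal system: M_0 = 0, M_1 = -12, M_2 = 0.
On [0, 1], p(x) = -2 + 4·x + 0·x² - 2·x³.
With x = 1/2: p(1/2) = -1/4.

-0.2500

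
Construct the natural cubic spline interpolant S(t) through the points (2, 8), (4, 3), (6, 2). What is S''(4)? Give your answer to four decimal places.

1.5000

With σ_i denoting the second derivative at x_i, h_i = 2, 2, and Δ_i = (y_(i+1) − y_i)/h_i = -5/2, -1/2:
  2·σ_0 + 8·σ_1 + 2·σ_2 = 6(Δ_1 - Δ_0) = 12
Natural end conditions: σ_0 = σ_2 = 0.
Forward elimination and back-substitution give σ_0 = 0, σ_1 = 3/2, σ_2 = 0.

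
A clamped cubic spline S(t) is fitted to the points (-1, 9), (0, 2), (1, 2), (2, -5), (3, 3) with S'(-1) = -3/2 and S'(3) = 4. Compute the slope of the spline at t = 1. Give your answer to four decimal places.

Let M_i = S''(x_i). Step sizes h_i = 1, 1, 1, 1; slopes of the chords Δ_i = (y_(i+1) - y_i)/h_i = -7, 0, -7, 8.
  1·M_0 + 4·M_1 + 1·M_2 = 6(Δ_1 - Δ_0) = 42
  1·M_1 + 4·M_2 + 1·M_3 = 6(Δ_2 - Δ_1) = -42
  1·M_2 + 4·M_3 + 1·M_4 = 6(Δ_3 - Δ_2) = 90
Clamped end conditions give two more equations: 2h_0·M_0 + h_0·M_1 = 6(Δ_0 - S'(-1)) = -33 and h_3·M_3 + 2h_3·M_4 = 6(S'(3) - Δ_3) = -24.
Hence M_0 = -1597/56, M_1 = 673/28, M_2 = -205/8, M_3 = 1021/28, M_4 = -1693/56.
On [1, 2], S'(t) = b_2 + 2c_2·(t - 1) + 3d_2·(t - 1)² with b_2 = Δ_2 - h_2(2M_2 + M_3)/6 = -127/28, c_2 = M_2/2 = -205/16, d_2 = (M_3 - M_2)/(6h_2) = 1159/112. So S'(1) = -127/28.

-4.5357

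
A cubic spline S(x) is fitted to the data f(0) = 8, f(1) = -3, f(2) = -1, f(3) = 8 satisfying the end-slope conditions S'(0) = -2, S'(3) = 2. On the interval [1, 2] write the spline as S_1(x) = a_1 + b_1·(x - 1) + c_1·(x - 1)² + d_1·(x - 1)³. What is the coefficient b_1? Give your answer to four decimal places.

-8.7333

Put M_i = S'' at the i-th knot. Here h = (1, 1, 1) and Δ = (-11, 2, 9), so the interior equations h_(i-1)·M_(i-1) + 2(h_(i-1)+h_i)·M_i + h_i·M_(i+1) = 6(Δ_i − Δ_(i-1)) read
  1·M_0 + 4·M_1 + 1·M_2 = 6(Δ_1 - Δ_0) = 78
  1·M_1 + 4·M_2 + 1·M_3 = 6(Δ_2 - Δ_1) = 42
Clamped end conditions give two more equations: 2h_0·M_0 + h_0·M_1 = 6(Δ_0 - S'(0)) = -54 and h_2·M_2 + 2h_2·M_3 = 6(S'(3) - Δ_2) = -42.
Forward elimination and back-substitution give M_0 = -608/15, M_1 = 406/15, M_2 = 154/15, M_3 = -392/15.
On [1, 2], with S_1(x) = a_1 + b_1·(x - 1) + c_1·(x - 1)² + d_1·(x - 1)³: c_1 = M_1/2 = 203/15, d_1 = (M_2 - M_1)/(6h_1) = -14/5, b_1 = Δ_1 - h_1(2M_1 + M_2)/6 = -131/15.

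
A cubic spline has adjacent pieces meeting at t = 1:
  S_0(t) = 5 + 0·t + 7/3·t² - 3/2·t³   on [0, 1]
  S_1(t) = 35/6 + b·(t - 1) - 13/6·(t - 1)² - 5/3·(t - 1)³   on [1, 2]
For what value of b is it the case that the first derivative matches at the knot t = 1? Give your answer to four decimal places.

0.1667

S_0'(t) = 0 + 14/3·t - 9/2·t², so S_0'(1) = 1/6. On the right, S_1'(1) = b, so b = 1/6.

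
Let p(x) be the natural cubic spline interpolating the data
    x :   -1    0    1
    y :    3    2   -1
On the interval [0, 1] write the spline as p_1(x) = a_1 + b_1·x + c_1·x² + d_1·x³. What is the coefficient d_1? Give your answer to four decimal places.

With M_i denoting the second derivative at x_i, h_i = 1, 1, and Δ_i = (y_(i+1) − y_i)/h_i = -1, -3:
  1·M_0 + 4·M_1 + 1·M_2 = 6(Δ_1 - Δ_0) = -12
Natural end conditions: M_0 = M_2 = 0.
Solving: M_0 = 0, M_1 = -3, M_2 = 0.
On [0, 1], with p_1(x) = a_1 + b_1·x + c_1·x² + d_1·x³: c_1 = M_1/2 = -3/2, d_1 = (M_2 - M_1)/(6h_1) = 1/2, b_1 = Δ_1 - h_1(2M_1 + M_2)/6 = -2.

0.5000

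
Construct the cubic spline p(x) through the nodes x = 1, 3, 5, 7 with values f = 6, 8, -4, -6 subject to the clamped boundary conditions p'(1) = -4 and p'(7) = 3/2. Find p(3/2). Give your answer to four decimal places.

Put m_i = p'' at the i-th knot. Here h = (2, 2, 2) and Δ = (1, -6, -1), so the interior equations h_(i-1)·m_(i-1) + 2(h_(i-1)+h_i)·m_i + h_i·m_(i+1) = 6(Δ_i − Δ_(i-1)) read
  2·m_0 + 8·m_1 + 2·m_2 = 6(Δ_1 - Δ_0) = -42
  2·m_1 + 8·m_2 + 2·m_3 = 6(Δ_2 - Δ_1) = 30
Clamped end conditions give two more equations: 2h_0·m_0 + h_0·m_1 = 6(Δ_0 - p'(1)) = 30 and h_2·m_2 + 2h_2·m_3 = 6(p'(7) - Δ_2) = 15.
Hence m_0 = 373/30, m_1 = -148/15, m_2 = 181/30, m_3 = 11/15.
On [1, 3], p(x) = 6 - 4·(x - 1) + 373/60·(x - 1)² - 223/120·(x - 1)³.
With (x - 1) = 1/2: p(3/2) = 1703/320.

5.3219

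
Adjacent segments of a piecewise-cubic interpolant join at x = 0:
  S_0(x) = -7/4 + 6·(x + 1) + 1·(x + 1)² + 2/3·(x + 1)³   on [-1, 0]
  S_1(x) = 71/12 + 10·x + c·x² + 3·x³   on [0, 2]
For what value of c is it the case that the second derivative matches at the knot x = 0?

3

S_0''(x) = 2 + 4·(x + 1), so S_0''(0) = 6. On the right, S_1''(0) = 2c, so c = 3.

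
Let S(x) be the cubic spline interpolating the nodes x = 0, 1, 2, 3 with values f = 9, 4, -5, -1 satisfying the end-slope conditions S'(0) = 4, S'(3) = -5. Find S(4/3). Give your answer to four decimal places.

-0.0815

Put σ_i = S'' at the i-th knot. Here h = (1, 1, 1) and Δ = (-5, -9, 4), so the interior equations h_(i-1)·σ_(i-1) + 2(h_(i-1)+h_i)·σ_i + h_i·σ_(i+1) = 6(Δ_i − Δ_(i-1)) read
  1·σ_0 + 4·σ_1 + 1·σ_2 = 6(Δ_1 - Δ_0) = -24
  1·σ_1 + 4·σ_2 + 1·σ_3 = 6(Δ_2 - Δ_1) = 78
Clamped end conditions give two more equations: 2h_0·σ_0 + h_0·σ_1 = 6(Δ_0 - S'(0)) = -54 and h_2·σ_2 + 2h_2·σ_3 = 6(S'(3) - Δ_2) = -54.
Solving: σ_0 = -114/5, σ_1 = -42/5, σ_2 = 162/5, σ_3 = -216/5.
On [1, 2], S(x) = 4 - 58/5·(x - 1) - 21/5·(x - 1)² + 34/5·(x - 1)³.
With (x - 1) = 1/3: S(4/3) = -11/135.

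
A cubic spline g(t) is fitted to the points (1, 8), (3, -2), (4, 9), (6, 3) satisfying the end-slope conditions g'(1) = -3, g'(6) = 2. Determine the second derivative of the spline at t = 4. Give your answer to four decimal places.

-24.8750

Put σ_i = g'' at the i-th knot. Here h = (2, 1, 2) and Δ = (-5, 11, -3), so the interior equations h_(i-1)·σ_(i-1) + 2(h_(i-1)+h_i)·σ_i + h_i·σ_(i+1) = 6(Δ_i − Δ_(i-1)) read
  2·σ_0 + 6·σ_1 + 1·σ_2 = 6(Δ_1 - Δ_0) = 96
  1·σ_1 + 6·σ_2 + 2·σ_3 = 6(Δ_2 - Δ_1) = -84
Clamped end conditions give two more equations: 2h_0·σ_0 + h_0·σ_1 = 6(Δ_0 - g'(1)) = -12 and h_2·σ_2 + 2h_2·σ_3 = 6(g'(6) - Δ_2) = 30.
Forward elimination and back-substitution give σ_0 = -251/16, σ_1 = 203/8, σ_2 = -199/8, σ_3 = 319/16.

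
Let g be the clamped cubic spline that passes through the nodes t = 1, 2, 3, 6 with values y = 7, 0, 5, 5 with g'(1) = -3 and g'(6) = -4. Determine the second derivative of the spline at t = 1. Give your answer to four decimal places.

Let m_i = g''(x_i). Step sizes h_i = 1, 1, 3; slopes of the chords Δ_i = (y_(i+1) - y_i)/h_i = -7, 5, 0.
  1·m_0 + 4·m_1 + 1·m_2 = 6(Δ_1 - Δ_0) = 72
  1·m_1 + 8·m_2 + 3·m_3 = 6(Δ_2 - Δ_1) = -30
Clamped end conditions give two more equations: 2h_0·m_0 + h_0·m_1 = 6(Δ_0 - g'(1)) = -24 and h_2·m_2 + 2h_2·m_3 = 6(g'(6) - Δ_2) = -24.
Forward elimination and back-substitution give m_0 = -724/29, m_1 = 752/29, m_2 = -196/29, m_3 = -18/29.

-24.9655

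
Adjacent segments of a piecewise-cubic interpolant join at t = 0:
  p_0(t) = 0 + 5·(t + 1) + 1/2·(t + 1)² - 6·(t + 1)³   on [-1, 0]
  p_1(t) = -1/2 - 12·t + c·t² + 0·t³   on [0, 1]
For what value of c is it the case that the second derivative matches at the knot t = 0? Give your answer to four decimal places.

p_0''(t) = 1 - 36·(t + 1), so p_0''(0) = -35. On the right, p_1''(0) = 2c, so c = -35/2.

-17.5000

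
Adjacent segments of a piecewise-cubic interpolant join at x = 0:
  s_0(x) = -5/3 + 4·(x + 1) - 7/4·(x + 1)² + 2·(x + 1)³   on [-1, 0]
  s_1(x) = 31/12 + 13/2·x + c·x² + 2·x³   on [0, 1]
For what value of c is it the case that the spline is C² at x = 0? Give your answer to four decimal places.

4.2500

s_0''(x) = -7/2 + 12·(x + 1), so s_0''(0) = 17/2. On the right, s_1''(0) = 2c, so c = 17/4.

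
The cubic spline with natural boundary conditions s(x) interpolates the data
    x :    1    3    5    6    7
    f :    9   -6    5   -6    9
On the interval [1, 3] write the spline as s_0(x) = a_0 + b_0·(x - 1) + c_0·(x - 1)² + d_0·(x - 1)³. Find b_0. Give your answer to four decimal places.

-13.2500

Write m_i for s''(x_i). With h_i = 2, 2, 1, 1 and divided differences Δ_i = -15/2, 11/2, -11, 15, the continuity of s' gives the tridiagonal system
  2·m_0 + 8·m_1 + 2·m_2 = 6(Δ_1 - Δ_0) = 78
  2·m_1 + 6·m_2 + 1·m_3 = 6(Δ_2 - Δ_1) = -99
  1·m_2 + 4·m_3 + 1·m_4 = 6(Δ_3 - Δ_2) = 156
Natural end conditions: m_0 = m_4 = 0.
Hence m_0 = 0, m_1 = 69/4, m_2 = -30, m_3 = 93/2, m_4 = 0.
On [1, 3], with s_0(x) = a_0 + b_0·(x - 1) + c_0·(x - 1)² + d_0·(x - 1)³: c_0 = m_0/2 = 0, d_0 = (m_1 - m_0)/(6h_0) = 23/16, b_0 = Δ_0 - h_0(2m_0 + m_1)/6 = -53/4.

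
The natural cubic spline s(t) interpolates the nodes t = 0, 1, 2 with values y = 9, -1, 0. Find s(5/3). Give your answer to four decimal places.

Write m_i for s''(x_i). With h_i = 1, 1 and divided differences Δ_i = -10, 1, the continuity of s' gives the tridiagonal system
  1·m_0 + 4·m_1 + 1·m_2 = 6(Δ_1 - Δ_0) = 66
Natural end conditions: m_0 = m_2 = 0.
Solving the tridiagonal system: m_0 = 0, m_1 = 33/2, m_2 = 0.
On [1, 2], s(t) = -1 - 9/2·(t - 1) + 33/4·(t - 1)² - 11/4·(t - 1)³.
With (t - 1) = 2/3: s(5/3) = -31/27.

-1.1481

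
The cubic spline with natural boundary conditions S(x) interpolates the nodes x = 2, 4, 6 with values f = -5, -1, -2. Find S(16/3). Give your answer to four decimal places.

Write M_i for S''(x_i). With h_i = 2, 2 and divided differences Δ_i = 2, -1/2, the continuity of S' gives the tridiagonal system
  2·M_0 + 8·M_1 + 2·M_2 = 6(Δ_1 - Δ_0) = -15
Natural end conditions: M_0 = M_2 = 0.
Solving the tridiagonal system: M_0 = 0, M_1 = -15/8, M_2 = 0.
On [4, 6], S(x) = -1 + 3/4·(x - 4) - 15/16·(x - 4)² + 5/32·(x - 4)³.
With (x - 4) = 4/3: S(16/3) = -35/27.

-1.2963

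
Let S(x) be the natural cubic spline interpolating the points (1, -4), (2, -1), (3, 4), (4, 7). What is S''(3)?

Write m_i for S''(x_i). With h_i = 1, 1, 1 and divided differences Δ_i = 3, 5, 3, the continuity of S' gives the tridiagonal system
  1·m_0 + 4·m_1 + 1·m_2 = 6(Δ_1 - Δ_0) = 12
  1·m_1 + 4·m_2 + 1·m_3 = 6(Δ_2 - Δ_1) = -12
Natural end conditions: m_0 = m_3 = 0.
Forward elimination and back-substitution give m_0 = 0, m_1 = 4, m_2 = -4, m_3 = 0.

-4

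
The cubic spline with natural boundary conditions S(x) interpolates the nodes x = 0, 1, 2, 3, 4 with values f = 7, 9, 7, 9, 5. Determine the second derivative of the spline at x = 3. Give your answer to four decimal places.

-11.7857

Write M_i for S''(x_i). With h_i = 1, 1, 1, 1 and divided differences Δ_i = 2, -2, 2, -4, the continuity of S' gives the tridiagonal system
  1·M_0 + 4·M_1 + 1·M_2 = 6(Δ_1 - Δ_0) = -24
  1·M_1 + 4·M_2 + 1·M_3 = 6(Δ_2 - Δ_1) = 24
  1·M_2 + 4·M_3 + 1·M_4 = 6(Δ_3 - Δ_2) = -36
Natural end conditions: M_0 = M_4 = 0.
Solving: M_0 = 0, M_1 = -123/14, M_2 = 78/7, M_3 = -165/14, M_4 = 0.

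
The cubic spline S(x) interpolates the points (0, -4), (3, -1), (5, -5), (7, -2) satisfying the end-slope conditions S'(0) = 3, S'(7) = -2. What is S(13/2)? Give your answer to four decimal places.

Let m_i = S''(x_i). Step sizes h_i = 3, 2, 2; slopes of the chords Δ_i = (y_(i+1) - y_i)/h_i = 1, -2, 3/2.
  3·m_0 + 10·m_1 + 2·m_2 = 6(Δ_1 - Δ_0) = -18
  2·m_1 + 8·m_2 + 2·m_3 = 6(Δ_2 - Δ_1) = 21
Clamped end conditions give two more equations: 2h_0·m_0 + h_0·m_1 = 6(Δ_0 - S'(0)) = -12 and h_2·m_2 + 2h_2·m_3 = 6(S'(7) - Δ_2) = -21.
Solving the tridiagonal system: m_0 = -25/37, m_1 = -98/37, m_2 = 389/74, m_3 = -583/74.
On [5, 7], S(x) = -5 + 23/37·(x - 5) + 389/148·(x - 5)² - 81/74·(x - 5)³.
With (x - 5) = 3/2: S(13/2) = -547/296.

-1.8480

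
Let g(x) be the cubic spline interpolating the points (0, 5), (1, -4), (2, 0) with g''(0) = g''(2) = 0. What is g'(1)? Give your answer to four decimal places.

With σ_i denoting the second derivative at x_i, h_i = 1, 1, and Δ_i = (y_(i+1) − y_i)/h_i = -9, 4:
  1·σ_0 + 4·σ_1 + 1·σ_2 = 6(Δ_1 - Δ_0) = 78
Natural end conditions: σ_0 = σ_2 = 0.
Forward elimination and back-substitution give σ_0 = 0, σ_1 = 39/2, σ_2 = 0.
On [1, 2], g'(x) = b_1 + 2c_1·(x - 1) + 3d_1·(x - 1)² with b_1 = Δ_1 - h_1(2σ_1 + σ_2)/6 = -5/2, c_1 = σ_1/2 = 39/4, d_1 = (σ_2 - σ_1)/(6h_1) = -13/4. So g'(1) = -5/2.

-2.5000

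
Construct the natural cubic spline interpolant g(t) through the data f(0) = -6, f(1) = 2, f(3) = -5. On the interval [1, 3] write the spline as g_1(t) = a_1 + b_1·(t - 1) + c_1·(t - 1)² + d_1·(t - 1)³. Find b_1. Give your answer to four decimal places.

Let M_i = g''(x_i). Step sizes h_i = 1, 2; slopes of the chords Δ_i = (y_(i+1) - y_i)/h_i = 8, -7/2.
  1·M_0 + 6·M_1 + 2·M_2 = 6(Δ_1 - Δ_0) = -69
Natural end conditions: M_0 = M_2 = 0.
Hence M_0 = 0, M_1 = -23/2, M_2 = 0.
On [1, 3], with g_1(t) = a_1 + b_1·(t - 1) + c_1·(t - 1)² + d_1·(t - 1)³: c_1 = M_1/2 = -23/4, d_1 = (M_2 - M_1)/(6h_1) = 23/24, b_1 = Δ_1 - h_1(2M_1 + M_2)/6 = 25/6.

4.1667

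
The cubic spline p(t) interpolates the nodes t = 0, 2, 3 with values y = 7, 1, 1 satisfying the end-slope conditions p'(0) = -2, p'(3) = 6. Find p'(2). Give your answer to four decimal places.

-3.1667

Write σ_i for p''(x_i). With h_i = 2, 1 and divided differences Δ_i = -3, 0, the continuity of p' gives the tridiagonal system
  2·σ_0 + 6·σ_1 + 1·σ_2 = 6(Δ_1 - Δ_0) = 18
Clamped end conditions give two more equations: 2h_0·σ_0 + h_0·σ_1 = 6(Δ_0 - p'(0)) = -6 and h_1·σ_1 + 2h_1·σ_2 = 6(p'(3) - Δ_1) = 36.
Forward elimination and back-substitution give σ_0 = -11/6, σ_1 = 2/3, σ_2 = 53/3.
On [2, 3], p'(t) = b_1 + 2c_1·(t - 2) + 3d_1·(t - 2)² with b_1 = Δ_1 - h_1(2σ_1 + σ_2)/6 = -19/6, c_1 = σ_1/2 = 1/3, d_1 = (σ_2 - σ_1)/(6h_1) = 17/6. So p'(2) = -19/6.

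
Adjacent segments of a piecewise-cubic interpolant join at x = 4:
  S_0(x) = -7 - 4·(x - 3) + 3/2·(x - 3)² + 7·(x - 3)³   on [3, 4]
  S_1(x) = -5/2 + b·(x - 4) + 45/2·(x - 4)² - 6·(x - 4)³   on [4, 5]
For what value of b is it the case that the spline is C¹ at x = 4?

S_0'(x) = -4 + 3·(x - 3) + 21·(x - 3)², so S_0'(4) = 20. On the right, S_1'(4) = b, so b = 20.

20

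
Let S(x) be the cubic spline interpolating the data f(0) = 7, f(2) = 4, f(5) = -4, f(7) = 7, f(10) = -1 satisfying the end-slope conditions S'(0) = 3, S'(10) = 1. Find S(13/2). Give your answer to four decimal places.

5.0454

Let m_i = S''(x_i). Step sizes h_i = 2, 3, 2, 3; slopes of the chords Δ_i = (y_(i+1) - y_i)/h_i = -3/2, -8/3, 11/2, -8/3.
  2·m_0 + 10·m_1 + 3·m_2 = 6(Δ_1 - Δ_0) = -7
  3·m_1 + 10·m_2 + 2·m_3 = 6(Δ_2 - Δ_1) = 49
  2·m_2 + 10·m_3 + 3·m_4 = 6(Δ_3 - Δ_2) = -49
Clamped end conditions give two more equations: 2h_0·m_0 + h_0·m_1 = 6(Δ_0 - S'(0)) = -27 and h_3·m_3 + 2h_3·m_4 = 6(S'(10) - Δ_3) = 22.
Forward elimination and back-substitution give m_0 = -10301/1740, m_1 = -722/435, m_2 = 6217/870, m_3 = -3802/435, m_4 = 3496/435.
On [5, 7], S(x) = -4 + 635/174·(x - 5) + 6217/1740·(x - 5)² - 4607/3480·(x - 5)³.
With (x - 5) = 3/2: S(13/2) = 46821/9280.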